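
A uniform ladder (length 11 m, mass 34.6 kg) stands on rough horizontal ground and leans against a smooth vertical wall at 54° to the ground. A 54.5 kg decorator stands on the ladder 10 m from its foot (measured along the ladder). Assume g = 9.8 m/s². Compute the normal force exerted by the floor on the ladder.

N_floor ≈ 873 N

ΣF_y = 0: N_floor = 34.6×9.8 + 54.5×9.8 = 873.18 N.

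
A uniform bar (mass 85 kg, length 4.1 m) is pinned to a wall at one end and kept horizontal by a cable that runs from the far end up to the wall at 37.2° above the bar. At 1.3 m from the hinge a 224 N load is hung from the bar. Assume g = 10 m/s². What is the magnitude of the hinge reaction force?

Take torques about the hinge: T sin 37.2° · 4.1 = 85×10×2.05 + 224×1.3 = 2033.7 N·m.
So T = 2033.7 / (0.6046 × 4.1) = 820.42 N.
ΣF_x = 0: H_x = T cos 37.2° = 653.49 N.
ΣF_y = 0: H_y = (85×10 + 224) − T sin 37.2° = 1074 − 496.02 = 577.98 N.
|H| = √(H_x² + H_y²) = √((653.49)² + (577.98)²) = 872.41 N.

|H| ≈ 872 N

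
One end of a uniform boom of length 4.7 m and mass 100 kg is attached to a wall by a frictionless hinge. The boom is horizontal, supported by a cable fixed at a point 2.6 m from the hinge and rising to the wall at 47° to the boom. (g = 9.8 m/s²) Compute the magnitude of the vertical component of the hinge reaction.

|H_y| ≈ 94.2 N

Take torques about the hinge: T sin 47° · 2.6 = 100×9.8×2.35 = 2303 N·m.
So T = 2303 / (0.7314 × 2.6) = 1211.1 N.
ΣF_y = 0: H_y = (100×9.8) − T sin 47° = 980 − 885.77 = 94.231 N.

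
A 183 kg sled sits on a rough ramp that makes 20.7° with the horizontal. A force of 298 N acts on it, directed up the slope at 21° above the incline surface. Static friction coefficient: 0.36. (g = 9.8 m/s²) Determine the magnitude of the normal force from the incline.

Axes along / perpendicular to the incline. W sin 20.7° = 633.9 N down-slope; W cos 20.7° = 1678 N into the surface.
Perpendicular: N = W cos 20.7° − P sin 21° = 1678 − 106.8 = 1571 N.
Along incline: P cos 21° + f = W sin 20.7° (friction acts up-slope) → f = 633.9 − 278.2 = 355.7 N.
|f| = 355.7 N ≤ μN = 565.5 N, so the sled is indeed static.

N ≈ 1570 N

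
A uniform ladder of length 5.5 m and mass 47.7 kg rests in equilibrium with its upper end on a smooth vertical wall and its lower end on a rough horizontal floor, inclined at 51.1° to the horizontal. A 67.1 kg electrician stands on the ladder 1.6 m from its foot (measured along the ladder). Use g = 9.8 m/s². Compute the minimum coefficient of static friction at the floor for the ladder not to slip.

ΣF_y = 0: N_floor = 47.7×9.8 + 67.1×9.8 = 1125 N.
Torques about the foot: N_wall · 5.5 sin 51.1° = 47.7×9.8×2.75 cos 51.1° + 67.1×9.8×1.6 cos 51.1° → N_wall = 342.95 N.
ΣF_x = 0: f_floor = N_wall = 342.95 N.
μ_min = f_floor / N_floor = 342.95 / 1125 = 0.3048.

μ_min ≈ 0.305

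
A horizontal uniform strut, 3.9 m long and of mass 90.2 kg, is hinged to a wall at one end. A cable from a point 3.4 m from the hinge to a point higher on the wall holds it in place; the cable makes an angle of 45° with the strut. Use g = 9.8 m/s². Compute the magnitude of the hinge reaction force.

Take torques about the hinge: T sin 45° · 3.4 = 90.2×9.8×1.95 = 1723.7 N·m.
So T = 1723.7 / (0.7071 × 3.4) = 716.97 N.
ΣF_x = 0: H_x = T cos 45° = 506.98 N.
ΣF_y = 0: H_y = (90.2×9.8) − T sin 45° = 883.96 − 506.98 = 376.98 N.
|H| = √(H_x² + H_y²) = √((506.98)² + (376.98)²) = 631.78 N.

|H| ≈ 632 N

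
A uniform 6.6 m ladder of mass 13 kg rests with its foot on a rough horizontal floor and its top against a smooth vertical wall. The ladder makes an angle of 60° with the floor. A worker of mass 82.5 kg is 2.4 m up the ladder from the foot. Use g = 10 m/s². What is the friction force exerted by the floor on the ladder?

Torques about the foot: N_wall · 6.6 sin 60° = 13×10×3.3 cos 60° + 82.5×10×2.4 cos 60° → N_wall = 210.73 N.
ΣF_x = 0: f_floor = N_wall = 210.73 N.

f ≈ 211 N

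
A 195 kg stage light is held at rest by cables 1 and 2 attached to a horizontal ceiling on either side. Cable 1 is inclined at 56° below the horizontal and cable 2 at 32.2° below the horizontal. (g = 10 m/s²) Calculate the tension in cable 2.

T_2 ≈ 1090 N

Weight W = 195 × 10 = 1950 N acts straight down.
Horizontal: T_1 cos 56° = T_2 cos 32.2°  →  T_1 = 1.513 T_2.
Vertical: T_1 sin 56° + T_2 sin 32.2° = 1950.
Substituting the horizontal relation into the vertical equation gives 1.787 T_2 = 1950, so T_2 = 1091 N.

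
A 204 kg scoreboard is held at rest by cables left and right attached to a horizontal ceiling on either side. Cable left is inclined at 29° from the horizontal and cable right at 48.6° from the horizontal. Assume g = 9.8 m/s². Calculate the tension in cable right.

Weight W = 204 × 9.8 = 1999 N acts straight down.
Horizontal: T_left cos 29° = T_right cos 48.6°  →  T_left = 0.7561 T_right.
Vertical: T_left sin 29° + T_right sin 48.6° = 1999.
Substituting the horizontal relation into the vertical equation gives 1.117 T_right = 1999, so T_right = 1790 N.

T_right ≈ 1790 N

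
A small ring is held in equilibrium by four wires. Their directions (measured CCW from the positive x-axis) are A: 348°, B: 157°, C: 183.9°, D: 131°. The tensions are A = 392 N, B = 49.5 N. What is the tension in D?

T_D ≈ 107 N

Resolve: ΣF_x = 392 cos 348° + 49.5 cos 157° + T_C cos 183.9° + T_D cos 131° = 0.
        ΣF_y = 392 sin 348° + 49.5 sin 157° + T_C sin 183.9° + T_D sin 131° = 0.
The known terms sum to (337.9, -62.16) N, so -0.9977 T_C − 0.6561 T_D = -337.9 and -0.0680 T_C + 0.7547 T_D = 62.16.
Solving simultaneously: T_C = 268.6 N, T_D = 106.6 N.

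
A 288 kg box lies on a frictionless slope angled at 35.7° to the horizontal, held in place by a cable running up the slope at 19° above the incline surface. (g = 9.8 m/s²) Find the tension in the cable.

Take axes along and perpendicular to the incline. Weight components: W sin 35.7° = 1647 N down-slope, W cos 35.7° = 2292 N into the surface.
Along incline: T cos 19° = W sin 35.7° → T = 1742 N.
Perpendicular: N = W cos 35.7° − T sin 19° = 1725 N.

T ≈ 1740 N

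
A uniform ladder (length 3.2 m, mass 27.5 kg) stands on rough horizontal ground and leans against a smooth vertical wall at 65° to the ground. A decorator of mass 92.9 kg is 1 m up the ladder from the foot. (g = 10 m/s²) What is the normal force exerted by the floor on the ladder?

N_floor ≈ 1200 N

ΣF_y = 0: N_floor = 27.5×10 + 92.9×10 = 1204 N.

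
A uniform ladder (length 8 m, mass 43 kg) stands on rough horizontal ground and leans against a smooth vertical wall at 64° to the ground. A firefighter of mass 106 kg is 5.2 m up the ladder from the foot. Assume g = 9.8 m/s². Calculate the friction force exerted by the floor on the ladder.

f ≈ 432 N

Torques about the foot: N_wall · 8 sin 64° = 43×9.8×4 cos 64° + 106×9.8×5.2 cos 64° → N_wall = 432.09 N.
ΣF_x = 0: f_floor = N_wall = 432.09 N.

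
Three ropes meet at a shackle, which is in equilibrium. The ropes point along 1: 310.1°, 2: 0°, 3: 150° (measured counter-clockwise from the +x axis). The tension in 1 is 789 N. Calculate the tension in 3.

T_3 ≈ 1210 N

Resolve: ΣF_x = 789 cos 310.1° + T_2 cos 0° + T_3 cos 150° = 0.
        ΣF_y = 789 sin 310.1° + T_2 sin 0° + T_3 sin 150° = 0.
The known terms sum to (508.2, -603.5) N, so 1.0000 T_2 − 0.8660 T_3 = -508.2 and 0.0000 T_2 + 0.5000 T_3 = 603.5.
Solving simultaneously: T_2 = 537.1 N, T_3 = 1207 N.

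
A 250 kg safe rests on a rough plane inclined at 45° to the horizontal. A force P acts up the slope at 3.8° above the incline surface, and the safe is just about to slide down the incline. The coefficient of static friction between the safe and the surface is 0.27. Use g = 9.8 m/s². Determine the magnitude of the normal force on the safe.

N ≈ 1650 N

On the verge of sliding down the incline, friction equals μN and acts up the slope.
Perpendicular: N + P sin 3.8° = W cos 45° = 1732 N.
Along incline: P cos 3.8° + μN = W sin 45° with W sin 45° = 1732 N.
Solving the pair for P and N: P = 1291 N, N = 1647 N (and f = μN = 444.7 N).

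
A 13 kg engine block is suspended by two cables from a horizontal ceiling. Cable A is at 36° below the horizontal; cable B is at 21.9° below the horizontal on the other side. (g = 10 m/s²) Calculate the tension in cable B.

Weight W = 13 × 10 = 130 N acts straight down.
Horizontal: T_A cos 36° = T_B cos 21.9°  →  T_A = 1.147 T_B.
Vertical: T_A sin 36° + T_B sin 21.9° = 130.
Substituting the horizontal relation into the vertical equation gives 1.047 T_B = 130, so T_B = 124.2 N.

T_B ≈ 124 N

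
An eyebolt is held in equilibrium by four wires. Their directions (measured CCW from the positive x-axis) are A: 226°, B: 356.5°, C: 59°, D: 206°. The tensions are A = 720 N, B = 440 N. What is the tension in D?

Resolve: ΣF_x = 720 cos 226° + 440 cos 356.5° + T_C cos 59° + T_D cos 206° = 0.
        ΣF_y = 720 sin 226° + 440 sin 356.5° + T_C sin 59° + T_D sin 206° = 0.
The known terms sum to (-60.97, -544.8) N, so 0.5150 T_C − 0.8988 T_D = 60.97 and 0.8572 T_C − 0.4384 T_D = 544.8.
Solving simultaneously: T_C = 850 N, T_D = 419.2 N.

T_D ≈ 419 N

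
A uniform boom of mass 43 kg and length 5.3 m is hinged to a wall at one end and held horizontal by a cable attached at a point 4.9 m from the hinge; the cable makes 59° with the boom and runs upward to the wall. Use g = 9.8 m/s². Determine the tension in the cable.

Take torques about the hinge: T sin 59° · 4.9 = 43×9.8×2.65 = 1116.7 N·m.
So T = 1116.7 / (0.8572 × 4.9) = 265.88 N.

T ≈ 266 N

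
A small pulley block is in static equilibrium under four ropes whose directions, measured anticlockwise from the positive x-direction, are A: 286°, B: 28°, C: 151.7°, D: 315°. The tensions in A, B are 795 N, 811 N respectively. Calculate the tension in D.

Resolve: ΣF_x = 795 cos 286° + 811 cos 28° + T_C cos 151.7° + T_D cos 315° = 0.
        ΣF_y = 795 sin 286° + 811 sin 28° + T_C sin 151.7° + T_D sin 315° = 0.
The known terms sum to (935.2, -383.5) N, so -0.8805 T_C + 0.7071 T_D = -935.2 and 0.4741 T_C − 0.7071 T_D = 383.5.
Solving simultaneously: T_C = 1358 N, T_D = 368 N.

T_D ≈ 368 N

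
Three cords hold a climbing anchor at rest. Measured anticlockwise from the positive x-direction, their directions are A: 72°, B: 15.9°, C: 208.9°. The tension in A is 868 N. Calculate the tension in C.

T_C ≈ 3200 N

Resolve: ΣF_x = 868 cos 72° + T_B cos 15.9° + T_C cos 208.9° = 0.
        ΣF_y = 868 sin 72° + T_B sin 15.9° + T_C sin 208.9° = 0.
The known terms sum to (268.2, 825.5) N, so 0.9617 T_B − 0.8755 T_C = -268.2 and 0.2740 T_B − 0.4833 T_C = -825.5.
Solving simultaneously: T_B = 2636 N, T_C = 3203 N.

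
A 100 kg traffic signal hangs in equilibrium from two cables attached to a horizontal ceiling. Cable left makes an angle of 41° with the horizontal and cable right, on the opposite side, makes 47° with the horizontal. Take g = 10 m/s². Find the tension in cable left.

Weight W = 100 × 10 = 1000 N acts straight down.
Horizontal: T_left cos 41° = T_right cos 47°  →  T_right = 1.107 T_left.
Vertical: T_left sin 41° + T_right sin 47° = 1000.
Substituting the horizontal relation into the vertical equation gives 1.465 T_left = 1000, so T_left = 682.4 N.

T_left ≈ 682 N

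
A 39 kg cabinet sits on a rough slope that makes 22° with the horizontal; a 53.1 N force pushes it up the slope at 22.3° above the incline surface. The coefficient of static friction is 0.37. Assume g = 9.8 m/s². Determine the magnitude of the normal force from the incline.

Axes along / perpendicular to the incline. W sin 22° = 143.2 N down-slope; W cos 22° = 354.4 N into the surface.
Perpendicular: N = W cos 22° − P sin 22.3° = 354.4 − 20.15 = 334.2 N.
Along incline: P cos 22.3° + f = W sin 22° (friction acts up-slope) → f = 143.2 − 49.13 = 94.05 N.
|f| = 94.05 N ≤ μN = 123.7 N, so the cabinet is indeed static.

N ≈ 334 N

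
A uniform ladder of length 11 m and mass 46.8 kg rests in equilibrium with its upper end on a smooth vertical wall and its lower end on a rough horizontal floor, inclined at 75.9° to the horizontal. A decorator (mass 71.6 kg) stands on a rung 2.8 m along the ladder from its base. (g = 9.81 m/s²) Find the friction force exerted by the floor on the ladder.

f ≈ 103 N

Torques about the foot: N_wall · 11 sin 75.9° = 46.8×9.81×5.5 cos 75.9° + 71.6×9.81×2.8 cos 75.9° → N_wall = 102.57 N.
ΣF_x = 0: f_floor = N_wall = 102.57 N.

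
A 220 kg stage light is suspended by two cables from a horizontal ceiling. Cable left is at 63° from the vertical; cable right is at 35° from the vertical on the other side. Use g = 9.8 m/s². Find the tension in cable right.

Angles from the horizontal: cable left is 90° − 63° = 27°, cable right is 90° − 35° = 55°.
Weight W = 220 × 9.8 = 2156 N acts straight down.
Horizontal: T_left cos 27° = T_right cos 55°  →  T_left = 0.6437 T_right.
Vertical: T_left sin 27° + T_right sin 55° = 2156.
Substituting the horizontal relation into the vertical equation gives 1.111 T_right = 2156, so T_right = 1940 N.

T_right ≈ 1940 N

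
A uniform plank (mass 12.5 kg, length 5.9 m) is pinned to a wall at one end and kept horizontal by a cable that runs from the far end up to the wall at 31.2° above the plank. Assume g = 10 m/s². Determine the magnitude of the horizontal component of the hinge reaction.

H_x ≈ 103 N

Take torques about the hinge: T sin 31.2° · 5.9 = 12.5×10×2.95 = 368.75 N·m.
So T = 368.75 / (0.5180 × 5.9) = 120.65 N.
ΣF_x = 0: H_x = T cos 31.2° = 103.2 N.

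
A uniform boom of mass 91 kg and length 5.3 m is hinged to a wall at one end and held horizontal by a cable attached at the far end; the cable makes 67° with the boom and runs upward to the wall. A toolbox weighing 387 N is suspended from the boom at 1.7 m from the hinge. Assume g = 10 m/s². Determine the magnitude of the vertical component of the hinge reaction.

Take torques about the hinge: T sin 67° · 5.3 = 91×10×2.65 + 387×1.7 = 3069.4 N·m.
So T = 3069.4 / (0.9205 × 5.3) = 629.15 N.
ΣF_y = 0: H_y = (91×10 + 387) − T sin 67° = 1297 − 579.13 = 717.87 N.

|H_y| ≈ 718 N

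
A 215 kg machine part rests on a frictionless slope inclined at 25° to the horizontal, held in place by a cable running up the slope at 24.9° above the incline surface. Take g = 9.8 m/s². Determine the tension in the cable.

Take axes along and perpendicular to the incline. Weight components: W sin 25° = 890.5 N down-slope, W cos 25° = 1910 N into the surface.
Along incline: T cos 24.9° = W sin 25° → T = 981.7 N.
Perpendicular: N = W cos 25° − T sin 24.9° = 1496 N.

T ≈ 982 N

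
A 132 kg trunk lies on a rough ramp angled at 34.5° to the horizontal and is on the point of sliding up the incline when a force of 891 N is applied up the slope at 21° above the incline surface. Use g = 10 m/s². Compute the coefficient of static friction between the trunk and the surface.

μ ≈ 0.110

On the verge of sliding up the incline, friction is at its maximum μN and acts down the slope.
Perpendicular to incline: N = W cos 34.5° − P sin 21° = 1088 − 319.3 = 768.5 N.
Along incline: P cos 21° − μN = W sin 34.5° → μ = −(W sin 34.5° − P cos 21°) / N = 0.1095.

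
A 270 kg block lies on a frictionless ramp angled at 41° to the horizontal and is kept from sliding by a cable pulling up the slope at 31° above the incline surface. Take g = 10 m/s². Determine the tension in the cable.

T ≈ 2070 N

Take axes along and perpendicular to the incline. Weight components: W sin 41° = 1771 N down-slope, W cos 41° = 2038 N into the surface.
Along incline: T cos 31° = W sin 41° → T = 2067 N.
Perpendicular: N = W cos 41° − T sin 31° = 973.4 N.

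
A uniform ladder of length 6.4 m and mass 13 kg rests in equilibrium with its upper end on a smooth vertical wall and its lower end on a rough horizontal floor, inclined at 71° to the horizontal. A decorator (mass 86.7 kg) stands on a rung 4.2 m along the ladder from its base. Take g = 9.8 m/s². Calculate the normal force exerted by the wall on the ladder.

Torques about the foot: N_wall · 6.4 sin 71° = 13×9.8×3.2 cos 71° + 86.7×9.8×4.2 cos 71° → N_wall = 213.93 N.

N_wall ≈ 214 N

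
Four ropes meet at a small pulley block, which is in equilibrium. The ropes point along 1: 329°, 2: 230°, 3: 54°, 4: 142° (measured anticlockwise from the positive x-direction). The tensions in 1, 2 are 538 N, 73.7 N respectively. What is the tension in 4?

T_4 ≈ 531 N

Resolve: ΣF_x = 538 cos 329° + 73.7 cos 230° + T_3 cos 54° + T_4 cos 142° = 0.
        ΣF_y = 538 sin 329° + 73.7 sin 230° + T_3 sin 54° + T_4 sin 142° = 0.
The known terms sum to (413.8, -333.5) N, so 0.5878 T_3 − 0.7880 T_4 = -413.8 and 0.8090 T_3 + 0.6157 T_4 = 333.5.
Solving simultaneously: T_3 = 8.094 N, T_4 = 531.1 N.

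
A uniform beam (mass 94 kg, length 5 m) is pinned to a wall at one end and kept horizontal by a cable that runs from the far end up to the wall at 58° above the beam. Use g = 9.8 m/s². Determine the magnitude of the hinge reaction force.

|H| ≈ 543 N

Take torques about the hinge: T sin 58° · 5 = 94×9.8×2.5 = 2303 N·m.
So T = 2303 / (0.8480 × 5) = 543.13 N.
ΣF_x = 0: H_x = T cos 58° = 287.81 N.
ΣF_y = 0: H_y = (94×9.8) − T sin 58° = 921.2 − 460.6 = 460.6 N.
|H| = √(H_x² + H_y²) = √((287.81)² + (460.6)²) = 543.13 N.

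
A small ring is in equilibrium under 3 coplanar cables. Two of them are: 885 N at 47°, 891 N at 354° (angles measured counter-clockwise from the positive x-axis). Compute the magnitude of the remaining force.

F ≈ 1590 N

Sum the known components: ΣF_x = 1490 N, ΣF_y = 554.1 N.
For equilibrium the remaining force must supply (−ΣF_x, −ΣF_y) = (-1490, -554.1) N.
Magnitude = √((-1490)² + (-554.1)²) = 1589 N; direction = atan2(-554.1, -1490) = 200.4°.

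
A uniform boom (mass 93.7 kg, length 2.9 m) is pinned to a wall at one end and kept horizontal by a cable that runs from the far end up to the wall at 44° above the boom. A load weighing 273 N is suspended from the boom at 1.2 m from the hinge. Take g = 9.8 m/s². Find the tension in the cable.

T ≈ 824 N

Take torques about the hinge: T sin 44° · 2.9 = 93.7×9.8×1.45 + 273×1.2 = 1659.1 N·m.
So T = 1659.1 / (0.6947 × 2.9) = 823.56 N.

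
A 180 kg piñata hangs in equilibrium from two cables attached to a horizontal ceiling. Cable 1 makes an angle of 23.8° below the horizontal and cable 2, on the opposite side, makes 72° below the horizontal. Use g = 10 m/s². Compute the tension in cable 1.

T_1 ≈ 559 N

Weight W = 180 × 10 = 1800 N acts straight down.
Horizontal: T_1 cos 23.8° = T_2 cos 72°  →  T_2 = 2.961 T_1.
Vertical: T_1 sin 23.8° + T_2 sin 72° = 1800.
Substituting the horizontal relation into the vertical equation gives 3.22 T_1 = 1800, so T_1 = 559.1 N.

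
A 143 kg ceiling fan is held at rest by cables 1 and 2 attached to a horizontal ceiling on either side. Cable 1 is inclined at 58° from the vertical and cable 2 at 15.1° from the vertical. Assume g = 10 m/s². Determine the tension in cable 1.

Angles from the horizontal: cable 1 is 90° − 58° = 32°, cable 2 is 90° − 15.1° = 74.9°.
Weight W = 143 × 10 = 1430 N acts straight down.
Horizontal: T_1 cos 32° = T_2 cos 74.9°  →  T_2 = 3.255 T_1.
Vertical: T_1 sin 32° + T_2 sin 74.9° = 1430.
Substituting the horizontal relation into the vertical equation gives 3.673 T_1 = 1430, so T_1 = 389.3 N.

T_1 ≈ 389 N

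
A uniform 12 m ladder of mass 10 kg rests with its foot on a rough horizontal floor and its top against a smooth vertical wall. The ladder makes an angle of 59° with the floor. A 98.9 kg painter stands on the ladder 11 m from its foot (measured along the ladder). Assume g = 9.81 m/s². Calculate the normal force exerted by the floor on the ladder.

ΣF_y = 0: N_floor = 10×9.81 + 98.9×9.81 = 1068.3 N.

N_floor ≈ 1070 N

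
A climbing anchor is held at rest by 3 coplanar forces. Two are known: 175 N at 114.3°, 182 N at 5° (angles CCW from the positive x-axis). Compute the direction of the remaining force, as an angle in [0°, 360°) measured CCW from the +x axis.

θ ≈ 238°

Sum the known components: ΣF_x = 109.3 N, ΣF_y = 175.4 N.
For equilibrium the remaining force must supply (−ΣF_x, −ΣF_y) = (-109.3, -175.4) N.
Magnitude = √((-109.3)² + (-175.4)²) = 206.6 N; direction = atan2(-175.4, -109.3) = 238.1°.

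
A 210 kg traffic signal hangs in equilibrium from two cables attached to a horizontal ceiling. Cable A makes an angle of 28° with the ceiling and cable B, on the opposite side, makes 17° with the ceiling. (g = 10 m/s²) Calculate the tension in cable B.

T_B ≈ 2620 N

Weight W = 210 × 10 = 2100 N acts straight down.
Horizontal: T_A cos 28° = T_B cos 17°  →  T_A = 1.083 T_B.
Vertical: T_A sin 28° + T_B sin 17° = 2100.
Substituting the horizontal relation into the vertical equation gives 0.8008 T_B = 2100, so T_B = 2622 N.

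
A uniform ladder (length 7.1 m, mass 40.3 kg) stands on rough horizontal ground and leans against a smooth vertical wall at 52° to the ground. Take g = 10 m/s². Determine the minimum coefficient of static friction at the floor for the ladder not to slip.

μ_min ≈ 0.391

ΣF_y = 0: N_floor = 40.3×10 = 403 N.
Torques about the foot: N_wall · 7.1 sin 52° = 40.3×10×3.55 cos 52° → N_wall = 157.43 N.
ΣF_x = 0: f_floor = N_wall = 157.43 N.
μ_min = f_floor / N_floor = 157.43 / 403 = 0.3906.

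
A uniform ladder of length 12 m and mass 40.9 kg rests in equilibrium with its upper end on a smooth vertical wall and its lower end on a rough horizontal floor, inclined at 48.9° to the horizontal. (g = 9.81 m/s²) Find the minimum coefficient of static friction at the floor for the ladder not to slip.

μ_min ≈ 0.436

ΣF_y = 0: N_floor = 40.9×9.81 = 401.23 N.
Torques about the foot: N_wall · 12 sin 48.9° = 40.9×9.81×6 cos 48.9° → N_wall = 175.01 N.
ΣF_x = 0: f_floor = N_wall = 175.01 N.
μ_min = f_floor / N_floor = 175.01 / 401.23 = 0.4362.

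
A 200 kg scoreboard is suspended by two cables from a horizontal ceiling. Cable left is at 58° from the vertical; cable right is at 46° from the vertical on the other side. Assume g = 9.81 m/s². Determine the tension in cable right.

T_right ≈ 1710 N

Angles from the horizontal: cable left is 90° − 58° = 32°, cable right is 90° − 46° = 44°.
Weight W = 200 × 9.81 = 1962 N acts straight down.
Horizontal: T_left cos 32° = T_right cos 44°  →  T_left = 0.8482 T_right.
Vertical: T_left sin 32° + T_right sin 44° = 1962.
Substituting the horizontal relation into the vertical equation gives 1.144 T_right = 1962, so T_right = 1715 N.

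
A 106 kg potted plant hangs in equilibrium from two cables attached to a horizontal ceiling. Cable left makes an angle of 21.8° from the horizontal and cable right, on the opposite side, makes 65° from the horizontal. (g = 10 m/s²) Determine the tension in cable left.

T_left ≈ 449 N

Weight W = 106 × 10 = 1060 N acts straight down.
Horizontal: T_left cos 21.8° = T_right cos 65°  →  T_right = 2.197 T_left.
Vertical: T_left sin 21.8° + T_right sin 65° = 1060.
Substituting the horizontal relation into the vertical equation gives 2.363 T_left = 1060, so T_left = 448.7 N.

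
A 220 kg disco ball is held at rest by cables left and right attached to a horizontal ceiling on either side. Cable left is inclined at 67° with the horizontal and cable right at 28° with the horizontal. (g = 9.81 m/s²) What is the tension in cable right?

T_right ≈ 846 N

Weight W = 220 × 9.81 = 2158 N acts straight down.
Horizontal: T_left cos 67° = T_right cos 28°  →  T_left = 2.26 T_right.
Vertical: T_left sin 67° + T_right sin 28° = 2158.
Substituting the horizontal relation into the vertical equation gives 2.55 T_right = 2158, so T_right = 846.5 N.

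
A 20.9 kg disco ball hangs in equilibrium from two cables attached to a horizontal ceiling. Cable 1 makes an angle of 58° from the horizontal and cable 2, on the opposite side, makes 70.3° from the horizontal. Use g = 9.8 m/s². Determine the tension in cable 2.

Weight W = 20.9 × 9.8 = 204.8 N acts straight down.
Horizontal: T_1 cos 58° = T_2 cos 70.3°  →  T_1 = 0.6361 T_2.
Vertical: T_1 sin 58° + T_2 sin 70.3° = 204.8.
Substituting the horizontal relation into the vertical equation gives 1.481 T_2 = 204.8, so T_2 = 138.3 N.

T_2 ≈ 138 N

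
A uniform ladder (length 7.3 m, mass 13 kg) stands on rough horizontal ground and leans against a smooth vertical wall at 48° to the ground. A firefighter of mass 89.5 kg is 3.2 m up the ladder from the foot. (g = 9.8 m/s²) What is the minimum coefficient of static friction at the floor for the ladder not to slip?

μ_min ≈ 0.402

ΣF_y = 0: N_floor = 13×9.8 + 89.5×9.8 = 1004.5 N.
Torques about the foot: N_wall · 7.3 sin 48° = 13×9.8×3.65 cos 48° + 89.5×9.8×3.2 cos 48° → N_wall = 403.55 N.
ΣF_x = 0: f_floor = N_wall = 403.55 N.
μ_min = f_floor / N_floor = 403.55 / 1004.5 = 0.4017.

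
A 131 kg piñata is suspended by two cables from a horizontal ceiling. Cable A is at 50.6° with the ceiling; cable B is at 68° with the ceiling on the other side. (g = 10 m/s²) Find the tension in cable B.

T_B ≈ 947 N

Weight W = 131 × 10 = 1310 N acts straight down.
Horizontal: T_A cos 50.6° = T_B cos 68°  →  T_A = 0.5902 T_B.
Vertical: T_A sin 50.6° + T_B sin 68° = 1310.
Substituting the horizontal relation into the vertical equation gives 1.383 T_B = 1310, so T_B = 947.1 N.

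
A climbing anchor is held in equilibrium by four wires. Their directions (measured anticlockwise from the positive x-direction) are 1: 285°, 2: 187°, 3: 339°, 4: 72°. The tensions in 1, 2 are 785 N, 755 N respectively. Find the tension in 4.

T_4 ≈ 991 N

Resolve: ΣF_x = 785 cos 285° + 755 cos 187° + T_3 cos 339° + T_4 cos 72° = 0.
        ΣF_y = 785 sin 285° + 755 sin 187° + T_3 sin 339° + T_4 sin 72° = 0.
The known terms sum to (-546.2, -850.3) N, so 0.9336 T_3 + 0.3090 T_4 = 546.2 and -0.3584 T_3 + 0.9511 T_4 = 850.3.
Solving simultaneously: T_3 = 257.1 N, T_4 = 990.9 N.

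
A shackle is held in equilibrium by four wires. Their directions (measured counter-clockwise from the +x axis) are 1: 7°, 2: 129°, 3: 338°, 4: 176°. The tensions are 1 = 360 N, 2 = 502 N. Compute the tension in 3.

Resolve: ΣF_x = 360 cos 7° + 502 cos 129° + T_3 cos 338° + T_4 cos 176° = 0.
        ΣF_y = 360 sin 7° + 502 sin 129° + T_3 sin 338° + T_4 sin 176° = 0.
The known terms sum to (41.4, 434) N, so 0.9272 T_3 − 0.9976 T_4 = -41.4 and -0.3746 T_3 + 0.0698 T_4 = -434.
Solving simultaneously: T_3 = 1410 N, T_4 = 1352 N.

T_3 ≈ 1410 N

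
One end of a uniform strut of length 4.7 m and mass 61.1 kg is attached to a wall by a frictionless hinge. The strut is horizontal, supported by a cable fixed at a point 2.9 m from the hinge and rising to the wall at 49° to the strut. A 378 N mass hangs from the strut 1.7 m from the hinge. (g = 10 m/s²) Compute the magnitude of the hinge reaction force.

|H| ≈ 680 N

Take torques about the hinge: T sin 49° · 2.9 = 61.1×10×2.35 + 378×1.7 = 2078.5 N·m.
So T = 2078.5 / (0.7547 × 2.9) = 949.65 N.
ΣF_x = 0: H_x = T cos 49° = 623.02 N.
ΣF_y = 0: H_y = (61.1×10 + 378) − T sin 49° = 989 − 716.71 = 272.29 N.
|H| = √(H_x² + H_y²) = √((623.02)² + (272.29)²) = 679.93 N.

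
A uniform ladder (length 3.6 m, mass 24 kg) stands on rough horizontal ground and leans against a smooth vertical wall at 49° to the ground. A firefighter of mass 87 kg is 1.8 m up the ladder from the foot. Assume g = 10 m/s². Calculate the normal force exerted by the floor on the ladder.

N_floor ≈ 1110 N

ΣF_y = 0: N_floor = 24×10 + 87×10 = 1110 N.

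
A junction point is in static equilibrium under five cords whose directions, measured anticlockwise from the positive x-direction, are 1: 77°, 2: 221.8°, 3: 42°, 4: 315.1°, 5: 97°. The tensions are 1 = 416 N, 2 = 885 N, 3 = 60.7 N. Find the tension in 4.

T_4 ≈ 867 N

Resolve: ΣF_x = 416 cos 77° + 885 cos 221.8° + 60.7 cos 42° + T_4 cos 315.1° + T_5 cos 97° = 0.
        ΣF_y = 416 sin 77° + 885 sin 221.8° + 60.7 sin 42° + T_4 sin 315.1° + T_5 sin 97° = 0.
The known terms sum to (-521.1, -143.9) N, so 0.7083 T_4 − 0.1219 T_5 = 521.1 and -0.7059 T_4 + 0.9925 T_5 = 143.9.
Solving simultaneously: T_4 = 866.6 N, T_5 = 761.3 N.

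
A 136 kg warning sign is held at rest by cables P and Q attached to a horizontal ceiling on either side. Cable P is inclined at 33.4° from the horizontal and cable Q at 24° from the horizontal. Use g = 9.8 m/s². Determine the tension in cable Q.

Weight W = 136 × 9.8 = 1333 N acts straight down.
Horizontal: T_P cos 33.4° = T_Q cos 24°  →  T_P = 1.094 T_Q.
Vertical: T_P sin 33.4° + T_Q sin 24° = 1333.
Substituting the horizontal relation into the vertical equation gives 1.009 T_Q = 1333, so T_Q = 1321 N.

T_Q ≈ 1320 N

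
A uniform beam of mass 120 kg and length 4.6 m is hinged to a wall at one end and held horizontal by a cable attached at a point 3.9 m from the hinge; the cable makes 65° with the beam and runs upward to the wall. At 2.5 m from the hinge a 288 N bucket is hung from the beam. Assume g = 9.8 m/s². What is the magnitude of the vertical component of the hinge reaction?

|H_y| ≈ 586 N

Take torques about the hinge: T sin 65° · 3.9 = 120×9.8×2.3 + 288×2.5 = 3424.8 N·m.
So T = 3424.8 / (0.9063 × 3.9) = 968.94 N.
ΣF_y = 0: H_y = (120×9.8 + 288) − T sin 65° = 1464 − 878.15 = 585.85 N.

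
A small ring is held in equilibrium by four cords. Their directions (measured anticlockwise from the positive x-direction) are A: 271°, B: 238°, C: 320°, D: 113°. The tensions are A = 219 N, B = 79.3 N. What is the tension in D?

Resolve: ΣF_x = 219 cos 271° + 79.3 cos 238° + T_C cos 320° + T_D cos 113° = 0.
        ΣF_y = 219 sin 271° + 79.3 sin 238° + T_C sin 320° + T_D sin 113° = 0.
The known terms sum to (-38.2, -286.2) N, so 0.7660 T_C − 0.3907 T_D = 38.2 and -0.6428 T_C + 0.9205 T_D = 286.2.
Solving simultaneously: T_C = 323.8 N, T_D = 537 N.

T_D ≈ 537 N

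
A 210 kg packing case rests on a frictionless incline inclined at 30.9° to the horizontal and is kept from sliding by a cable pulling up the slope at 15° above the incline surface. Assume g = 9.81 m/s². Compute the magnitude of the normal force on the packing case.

N ≈ 1480 N

Take axes along and perpendicular to the incline. Weight components: W sin 30.9° = 1058 N down-slope, W cos 30.9° = 1768 N into the surface.
Along incline: T cos 15° = W sin 30.9° → T = 1095 N.
Perpendicular: N = W cos 30.9° − T sin 15° = 1484 N.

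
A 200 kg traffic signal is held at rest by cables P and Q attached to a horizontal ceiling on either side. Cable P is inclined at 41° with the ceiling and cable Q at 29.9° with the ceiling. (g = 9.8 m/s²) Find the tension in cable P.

Weight W = 200 × 9.8 = 1960 N acts straight down.
Horizontal: T_P cos 41° = T_Q cos 29.9°  →  T_Q = 0.8706 T_P.
Vertical: T_P sin 41° + T_Q sin 29.9° = 1960.
Substituting the horizontal relation into the vertical equation gives 1.09 T_P = 1960, so T_P = 1798 N.

T_P ≈ 1800 N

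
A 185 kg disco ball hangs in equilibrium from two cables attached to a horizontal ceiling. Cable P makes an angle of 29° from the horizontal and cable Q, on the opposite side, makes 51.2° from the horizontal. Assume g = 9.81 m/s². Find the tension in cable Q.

T_Q ≈ 1610 N

Weight W = 185 × 9.81 = 1815 N acts straight down.
Horizontal: T_P cos 29° = T_Q cos 51.2°  →  T_P = 0.7164 T_Q.
Vertical: T_P sin 29° + T_Q sin 51.2° = 1815.
Substituting the horizontal relation into the vertical equation gives 1.127 T_Q = 1815, so T_Q = 1611 N.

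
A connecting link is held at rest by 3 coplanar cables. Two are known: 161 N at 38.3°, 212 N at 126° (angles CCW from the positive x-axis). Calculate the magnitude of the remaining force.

F ≈ 271 N

Sum the known components: ΣF_x = 1.739 N, ΣF_y = 271.3 N.
For equilibrium the remaining force must supply (−ΣF_x, −ΣF_y) = (-1.739, -271.3) N.
Magnitude = √((-1.739)² + (-271.3)²) = 271.3 N; direction = atan2(-271.3, -1.739) = 269.6°.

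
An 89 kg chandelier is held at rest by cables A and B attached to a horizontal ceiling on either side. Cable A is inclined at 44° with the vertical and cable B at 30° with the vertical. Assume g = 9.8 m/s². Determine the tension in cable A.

T_A ≈ 454 N

Angles from the horizontal: cable A is 90° − 44° = 46°, cable B is 90° − 30° = 60°.
Weight W = 89 × 9.8 = 872.2 N acts straight down.
Horizontal: T_A cos 46° = T_B cos 60°  →  T_B = 1.389 T_A.
Vertical: T_A sin 46° + T_B sin 60° = 872.2.
Substituting the horizontal relation into the vertical equation gives 1.923 T_A = 872.2, so T_A = 453.7 N.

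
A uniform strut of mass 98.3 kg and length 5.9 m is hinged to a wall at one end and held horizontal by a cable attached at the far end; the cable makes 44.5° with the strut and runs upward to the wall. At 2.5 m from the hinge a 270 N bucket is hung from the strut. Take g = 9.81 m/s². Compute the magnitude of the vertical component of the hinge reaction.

|H_y| ≈ 638 N

Take torques about the hinge: T sin 44.5° · 5.9 = 98.3×9.81×2.95 + 270×2.5 = 3519.8 N·m.
So T = 3519.8 / (0.7009 × 5.9) = 851.13 N.
ΣF_y = 0: H_y = (98.3×9.81 + 270) − T sin 44.5° = 1234.3 − 596.57 = 637.75 N.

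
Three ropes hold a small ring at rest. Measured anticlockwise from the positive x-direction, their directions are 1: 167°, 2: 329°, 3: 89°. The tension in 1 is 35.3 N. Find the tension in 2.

Resolve: ΣF_x = 35.3 cos 167° + T_2 cos 329° + T_3 cos 89° = 0.
        ΣF_y = 35.3 sin 167° + T_2 sin 329° + T_3 sin 89° = 0.
The known terms sum to (-34.4, 7.941) N, so 0.8572 T_2 + 0.0175 T_3 = 34.4 and -0.5150 T_2 + 0.9998 T_3 = -7.941.
Solving simultaneously: T_2 = 39.87 N, T_3 = 12.60 N.

T_2 ≈ 39.9 N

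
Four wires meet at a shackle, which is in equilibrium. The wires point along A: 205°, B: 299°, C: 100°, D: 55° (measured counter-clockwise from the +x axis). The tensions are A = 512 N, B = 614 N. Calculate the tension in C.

Resolve: ΣF_x = 512 cos 205° + 614 cos 299° + T_C cos 100° + T_D cos 55° = 0.
        ΣF_y = 512 sin 205° + 614 sin 299° + T_C sin 100° + T_D sin 55° = 0.
The known terms sum to (-166.4, -753.4) N, so -0.1736 T_C + 0.5736 T_D = 166.4 and 0.9848 T_C + 0.8192 T_D = 753.4.
Solving simultaneously: T_C = 418.4 N, T_D = 416.7 N.

T_C ≈ 418 N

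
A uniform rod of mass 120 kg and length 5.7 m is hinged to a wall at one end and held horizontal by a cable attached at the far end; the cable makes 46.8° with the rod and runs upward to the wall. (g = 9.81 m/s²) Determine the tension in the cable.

T ≈ 807 N

Take torques about the hinge: T sin 46.8° · 5.7 = 120×9.81×2.85 = 3355 N·m.
So T = 3355 / (0.7290 × 5.7) = 807.44 N.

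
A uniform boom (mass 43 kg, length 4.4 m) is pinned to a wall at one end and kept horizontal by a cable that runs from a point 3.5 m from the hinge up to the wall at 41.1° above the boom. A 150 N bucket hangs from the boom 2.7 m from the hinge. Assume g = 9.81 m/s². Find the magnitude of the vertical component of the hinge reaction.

|H_y| ≈ 191 N

Take torques about the hinge: T sin 41.1° · 3.5 = 43×9.81×2.2 + 150×2.7 = 1333 N·m.
So T = 1333 / (0.6574 × 3.5) = 579.37 N.
ΣF_y = 0: H_y = (43×9.81 + 150) − T sin 41.1° = 571.83 − 380.86 = 190.97 N.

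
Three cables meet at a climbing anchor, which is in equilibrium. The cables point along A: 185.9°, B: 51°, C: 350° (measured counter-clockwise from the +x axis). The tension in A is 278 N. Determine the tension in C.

Resolve: ΣF_x = 278 cos 185.9° + T_B cos 51° + T_C cos 350° = 0.
        ΣF_y = 278 sin 185.9° + T_B sin 51° + T_C sin 350° = 0.
The known terms sum to (-276.5, -28.58) N, so 0.6293 T_B + 0.9848 T_C = 276.5 and 0.7771 T_B − 0.1736 T_C = 28.58.
Solving simultaneously: T_B = 87.08 N, T_C = 225.1 N.

T_C ≈ 225 N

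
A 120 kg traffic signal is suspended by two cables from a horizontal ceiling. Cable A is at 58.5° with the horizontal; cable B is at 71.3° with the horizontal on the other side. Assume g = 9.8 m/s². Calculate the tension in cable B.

Weight W = 120 × 9.8 = 1176 N acts straight down.
Horizontal: T_A cos 58.5° = T_B cos 71.3°  →  T_A = 0.6136 T_B.
Vertical: T_A sin 58.5° + T_B sin 71.3° = 1176.
Substituting the horizontal relation into the vertical equation gives 1.47 T_B = 1176, so T_B = 799.8 N.

T_B ≈ 800 N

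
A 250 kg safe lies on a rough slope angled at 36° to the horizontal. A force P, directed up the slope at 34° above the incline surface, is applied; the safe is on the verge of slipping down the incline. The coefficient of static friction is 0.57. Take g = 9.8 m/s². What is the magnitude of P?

On the verge of sliding down the incline, friction equals μN and acts up the slope.
Perpendicular: N + P sin 34° = W cos 36° = 1982 N.
Along incline: P cos 34° + μN = W sin 36° with W sin 36° = 1440 N.
Solving the pair for P and N: P = 608 N, N = 1642 N (and f = μN = 936 N).

P ≈ 608 N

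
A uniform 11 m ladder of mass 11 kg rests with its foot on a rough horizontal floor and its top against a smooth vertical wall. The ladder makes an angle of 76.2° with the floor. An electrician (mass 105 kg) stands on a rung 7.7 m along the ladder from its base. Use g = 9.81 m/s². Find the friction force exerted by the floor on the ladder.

Torques about the foot: N_wall · 11 sin 76.2° = 11×9.81×5.5 cos 76.2° + 105×9.81×7.7 cos 76.2° → N_wall = 190.36 N.
ΣF_x = 0: f_floor = N_wall = 190.36 N.

f ≈ 190 N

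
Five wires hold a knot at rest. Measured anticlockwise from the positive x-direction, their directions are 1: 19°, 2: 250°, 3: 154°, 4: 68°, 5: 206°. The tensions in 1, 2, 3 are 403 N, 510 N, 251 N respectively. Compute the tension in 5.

T_5 ≈ 107 N

Resolve: ΣF_x = 403 cos 19° + 510 cos 250° + 251 cos 154° + T_4 cos 68° + T_5 cos 206° = 0.
        ΣF_y = 403 sin 19° + 510 sin 250° + 251 sin 154° + T_4 sin 68° + T_5 sin 206° = 0.
The known terms sum to (-18.98, -238) N, so 0.3746 T_4 − 0.8988 T_5 = 18.98 and 0.9272 T_4 − 0.4384 T_5 = 238.
Solving simultaneously: T_4 = 307.3 N, T_5 = 106.9 N.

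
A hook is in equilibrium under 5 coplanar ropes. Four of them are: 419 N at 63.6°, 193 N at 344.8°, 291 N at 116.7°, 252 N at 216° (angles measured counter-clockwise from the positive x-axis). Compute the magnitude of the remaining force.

F ≈ 438 N

Sum the known components: ΣF_x = 37.93 N, ΣF_y = 436.5 N.
For equilibrium the remaining force must supply (−ΣF_x, −ΣF_y) = (-37.93, -436.5) N.
Magnitude = √((-37.93)² + (-436.5)²) = 438.2 N; direction = atan2(-436.5, -37.93) = 265.0°.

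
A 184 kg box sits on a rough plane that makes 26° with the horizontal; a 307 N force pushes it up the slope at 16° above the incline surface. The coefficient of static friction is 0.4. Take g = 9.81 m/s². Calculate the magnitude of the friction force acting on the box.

Axes along / perpendicular to the incline. W sin 26° = 791.3 N down-slope; W cos 26° = 1622 N into the surface.
Perpendicular: N = W cos 26° − P sin 16° = 1622 − 84.62 = 1538 N.
Along incline: P cos 16° + f = W sin 26° (friction acts up-slope) → f = 791.3 − 295.1 = 496.2 N.
|f| = 496.2 N ≤ μN = 615.1 N, so the box is indeed static.

f ≈ 496 N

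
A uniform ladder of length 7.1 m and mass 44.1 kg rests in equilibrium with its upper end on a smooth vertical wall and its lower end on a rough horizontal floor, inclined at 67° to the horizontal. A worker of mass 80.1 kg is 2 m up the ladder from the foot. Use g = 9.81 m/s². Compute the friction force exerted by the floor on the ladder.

f ≈ 186 N

Torques about the foot: N_wall · 7.1 sin 67° = 44.1×9.81×3.55 cos 67° + 80.1×9.81×2 cos 67° → N_wall = 185.77 N.
ΣF_x = 0: f_floor = N_wall = 185.77 N.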